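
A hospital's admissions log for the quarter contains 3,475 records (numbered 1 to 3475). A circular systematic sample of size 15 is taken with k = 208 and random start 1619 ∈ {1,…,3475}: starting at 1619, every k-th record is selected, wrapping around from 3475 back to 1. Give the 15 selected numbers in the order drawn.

Selection 1: 1619
Selection 2: 1619 + 208 = 1827
Selection 3: 1827 + 208 = 2035
Selection 4: 2035 + 208 = 2243
Selection 5: 2243 + 208 = 2451
Selection 6: 2451 + 208 = 2659
Selection 7: 2659 + 208 = 2867
Selection 8: 2867 + 208 = 3075
Selection 9: 3075 + 208 = 3283
Selection 10: 3283 + 208 = 3491 → 3491 − 3475 = 16
Selection 11: 16 + 208 = 224
Selection 12: 224 + 208 = 432
Selection 13: 432 + 208 = 640
Selection 14: 640 + 208 = 848
Selection 15: 848 + 208 = 1056

1619, 1827, 2035, 2243, 2451, 2659, 2867, 3075, 3283, 16, 224, 432, 640, 848, 1056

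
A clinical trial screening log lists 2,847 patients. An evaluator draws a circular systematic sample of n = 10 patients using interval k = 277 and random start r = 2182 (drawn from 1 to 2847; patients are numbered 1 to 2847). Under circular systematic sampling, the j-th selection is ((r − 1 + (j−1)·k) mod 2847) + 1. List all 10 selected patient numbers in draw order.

2182, 2459, 2736, 166, 443, 720, 997, 1274, 1551, 1828

Selection 1: 2182
Selection 2: 2182 + 277 = 2459
Selection 3: 2459 + 277 = 2736
Selection 4: 2736 + 277 = 3013 → 3013 − 2847 = 166
Selection 5: 166 + 277 = 443
Selection 6: 443 + 277 = 720
Selection 7: 720 + 277 = 997
Selection 8: 997 + 277 = 1274
Selection 9: 1274 + 277 = 1551
Selection 10: 1551 + 277 = 1828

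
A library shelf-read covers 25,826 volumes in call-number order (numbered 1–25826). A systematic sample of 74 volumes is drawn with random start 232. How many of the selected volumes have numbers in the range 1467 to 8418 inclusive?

k = 25826/74 = 349
First selection ≥ 1467: 232 + ⌈(1467−232)/349⌉·349 = 232 + 4×349 = 1628
Last selection ≤ 8418: 232 + ⌊(8418−232)/349⌋·349 = 232 + 23×349 = 8259
Count = 23 − 4 + 1 = 20

20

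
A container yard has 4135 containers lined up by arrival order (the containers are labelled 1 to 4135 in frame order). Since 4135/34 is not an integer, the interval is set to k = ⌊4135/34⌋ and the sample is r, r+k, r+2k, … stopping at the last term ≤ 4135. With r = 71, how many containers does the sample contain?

34

k = ⌊4135/34⌋ = 121
Achieved size = ⌊(4135 − 71)/121⌋ + 1 = ⌊4064/121⌋ + 1 = 33 + 1 = 34
(last selection: 71 + 33×121 = 4064 ≤ 4135; next would be 4185 > 4135)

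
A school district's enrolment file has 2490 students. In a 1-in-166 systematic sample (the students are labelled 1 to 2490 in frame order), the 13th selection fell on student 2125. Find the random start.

133

k = 166
r = 2125 − (13−1)×166 = 2125 − 1992 = 133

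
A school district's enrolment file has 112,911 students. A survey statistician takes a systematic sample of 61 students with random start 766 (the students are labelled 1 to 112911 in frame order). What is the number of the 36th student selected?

65551

k = 112911/61 = 1851
36th selection = r + (36−1)·k = 766 + 35×1851 = 766 + 64785 = 65551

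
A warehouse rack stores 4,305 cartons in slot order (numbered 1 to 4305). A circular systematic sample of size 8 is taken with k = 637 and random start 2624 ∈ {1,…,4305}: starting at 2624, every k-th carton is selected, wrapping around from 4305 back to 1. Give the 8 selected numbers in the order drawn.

Selection 1: 2624
Selection 2: 2624 + 637 = 3261
Selection 3: 3261 + 637 = 3898
Selection 4: 3898 + 637 = 4535 → 4535 − 4305 = 230
Selection 5: 230 + 637 = 867
Selection 6: 867 + 637 = 1504
Selection 7: 1504 + 637 = 2141
Selection 8: 2141 + 637 = 2778

2624, 3261, 3898, 230, 867, 1504, 2141, 2778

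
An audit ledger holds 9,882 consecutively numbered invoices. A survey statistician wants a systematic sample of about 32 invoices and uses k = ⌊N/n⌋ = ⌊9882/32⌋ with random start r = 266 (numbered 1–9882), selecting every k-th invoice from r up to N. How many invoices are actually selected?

k = ⌊9882/32⌋ = 308
Achieved size = ⌊(9882 − 266)/308⌋ + 1 = ⌊9616/308⌋ + 1 = 31 + 1 = 32
(last selection: 266 + 31×308 = 9814 ≤ 9882; next would be 10122 > 9882)

32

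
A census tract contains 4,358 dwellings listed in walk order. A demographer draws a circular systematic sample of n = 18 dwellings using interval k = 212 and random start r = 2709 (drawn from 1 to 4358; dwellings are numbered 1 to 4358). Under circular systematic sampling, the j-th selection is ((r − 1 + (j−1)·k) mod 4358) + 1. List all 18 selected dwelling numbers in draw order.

Selection 1: 2709
Selection 2: 2709 + 212 = 2921
Selection 3: 2921 + 212 = 3133
Selection 4: 3133 + 212 = 3345
Selection 5: 3345 + 212 = 3557
Selection 6: 3557 + 212 = 3769
Selection 7: 3769 + 212 = 3981
Selection 8: 3981 + 212 = 4193
Selection 9: 4193 + 212 = 4405 → 4405 − 4358 = 47
Selection 10: 47 + 212 = 259
Selection 11: 259 + 212 = 471
Selection 12: 471 + 212 = 683
Selection 13: 683 + 212 = 895
Selection 14: 895 + 212 = 1107
Selection 15: 1107 + 212 = 1319
Selection 16: 1319 + 212 = 1531
Selection 17: 1531 + 212 = 1743
Selection 18: 1743 + 212 = 1955

2709, 2921, 3133, 3345, 3557, 3769, 3981, 4193, 47, 259, 471, 683, 895, 1107, 1319, 1531, 1743, 1955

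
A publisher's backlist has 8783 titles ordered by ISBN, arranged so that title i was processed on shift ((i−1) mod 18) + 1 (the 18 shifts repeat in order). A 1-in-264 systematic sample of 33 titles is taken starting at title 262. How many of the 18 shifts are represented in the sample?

Consecutive selections differ by k = 264, so their shift numbers differ by 264 mod 18 = 12.
gcd(264, 18) = 6, so the sample visits 18/6 = 3 distinct residues mod 18.
Start 262 is shift 10; the shifts hit are 4, 10, 16.

3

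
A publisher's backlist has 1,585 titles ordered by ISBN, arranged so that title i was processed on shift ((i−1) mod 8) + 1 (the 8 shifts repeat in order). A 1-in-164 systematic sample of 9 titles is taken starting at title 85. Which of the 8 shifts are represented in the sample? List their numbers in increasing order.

Consecutive selections differ by k = 164, so their shift numbers differ by 164 mod 8 = 4.
gcd(164, 8) = 4, so the sample visits 8/4 = 2 distinct residues mod 8.
Start 85 is shift 5; the shifts hit are 1, 5.

1, 5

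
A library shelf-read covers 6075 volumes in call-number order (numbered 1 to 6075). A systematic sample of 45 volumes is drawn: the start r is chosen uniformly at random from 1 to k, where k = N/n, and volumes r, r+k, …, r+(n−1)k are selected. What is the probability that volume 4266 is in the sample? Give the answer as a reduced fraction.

1/135

k = 6075/45 = 135.
Volume 4266 is selected iff r ≡ 4266 (mod 135); exactly one such r in {1,…,135}.
Inclusion probability = 1/135.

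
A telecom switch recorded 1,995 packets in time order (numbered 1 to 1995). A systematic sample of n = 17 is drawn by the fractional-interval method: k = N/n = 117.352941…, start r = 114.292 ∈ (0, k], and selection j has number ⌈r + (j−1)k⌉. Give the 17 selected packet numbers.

j=1: r + 0k = 114.292 → ⌈·⌉ = 115
j=2: r + 1k = 231.644941… → ⌈·⌉ = 232
j=3: r + 2k = 348.997882… → ⌈·⌉ = 349
j=4: r + 3k = 466.350823… → ⌈·⌉ = 467
j=5: r + 4k = 583.703764… → ⌈·⌉ = 584
j=6: r + 5k = 701.056705… → ⌈·⌉ = 702
j=7: r + 6k = 818.409647… → ⌈·⌉ = 819
j=8: r + 7k = 935.762588… → ⌈·⌉ = 936
j=9: r + 8k = 1053.115529… → ⌈·⌉ = 1054
j=10: r + 9k = 1170.468470… → ⌈·⌉ = 1171
j=11: r + 10k = 1287.821411… → ⌈·⌉ = 1288
j=12: r + 11k = 1405.174352… → ⌈·⌉ = 1406
j=13: r + 12k = 1522.527294… → ⌈·⌉ = 1523
j=14: r + 13k = 1639.880235… → ⌈·⌉ = 1640
j=15: r + 14k = 1757.233176… → ⌈·⌉ = 1758
j=16: r + 15k = 1874.586117… → ⌈·⌉ = 1875
j=17: r + 16k = 1991.939058… → ⌈·⌉ = 1992

115, 232, 349, 467, 584, 702, 819, 936, 1054, 1171, 1288, 1406, 1523, 1640, 1758, 1875, 1992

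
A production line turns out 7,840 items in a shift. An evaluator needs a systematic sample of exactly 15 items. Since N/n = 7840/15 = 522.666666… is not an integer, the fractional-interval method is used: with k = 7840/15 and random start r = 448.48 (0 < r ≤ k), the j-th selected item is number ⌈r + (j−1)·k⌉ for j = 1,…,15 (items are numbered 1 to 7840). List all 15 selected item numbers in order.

j=1: r + 0k = 448.48 → ⌈·⌉ = 449
j=2: r + 1k = 971.146666… → ⌈·⌉ = 972
j=3: r + 2k = 1493.813333… → ⌈·⌉ = 1494
j=4: r + 3k = 2016.48 → ⌈·⌉ = 2017
j=5: r + 4k = 2539.146666… → ⌈·⌉ = 2540
j=6: r + 5k = 3061.813333… → ⌈·⌉ = 3062
j=7: r + 6k = 3584.48 → ⌈·⌉ = 3585
j=8: r + 7k = 4107.146666… → ⌈·⌉ = 4108
j=9: r + 8k = 4629.813333… → ⌈·⌉ = 4630
j=10: r + 9k = 5152.48 → ⌈·⌉ = 5153
j=11: r + 10k = 5675.146666… → ⌈·⌉ = 5676
j=12: r + 11k = 6197.813333… → ⌈·⌉ = 6198
j=13: r + 12k = 6720.48 → ⌈·⌉ = 6721
j=14: r + 13k = 7243.146666… → ⌈·⌉ = 7244
j=15: r + 14k = 7765.813333… → ⌈·⌉ = 7766

449, 972, 1494, 2017, 2540, 3062, 3585, 4108, 4630, 5153, 5676, 6198, 6721, 7244, 7766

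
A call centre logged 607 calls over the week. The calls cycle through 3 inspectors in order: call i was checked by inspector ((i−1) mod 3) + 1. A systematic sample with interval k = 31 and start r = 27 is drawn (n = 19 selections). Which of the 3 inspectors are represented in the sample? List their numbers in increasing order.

1, 2, 3

Consecutive selections differ by k = 31, so their inspector numbers differ by 31 mod 3 = 1.
gcd(31, 3) = 1, so the sample visits 3/1 = 3 distinct residues mod 3.
Start 27 is inspector 3; the inspectors hit are 1, 2, 3.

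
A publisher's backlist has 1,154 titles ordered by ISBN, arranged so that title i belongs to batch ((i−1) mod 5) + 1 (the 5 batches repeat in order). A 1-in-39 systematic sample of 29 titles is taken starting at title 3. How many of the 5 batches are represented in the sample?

5

Consecutive selections differ by k = 39, so their batch numbers differ by 39 mod 5 = 4.
gcd(39, 5) = 1, so the sample visits 5/1 = 5 distinct residues mod 5.
Start 3 is batch 3; the batches hit are 1, 2, 3, 4, 5.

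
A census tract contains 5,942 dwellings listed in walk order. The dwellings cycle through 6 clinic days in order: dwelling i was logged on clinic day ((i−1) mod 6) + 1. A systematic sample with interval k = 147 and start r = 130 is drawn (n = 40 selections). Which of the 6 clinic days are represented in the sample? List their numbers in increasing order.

1, 4

Consecutive selections differ by k = 147, so their clinic day numbers differ by 147 mod 6 = 3.
gcd(147, 6) = 3, so the sample visits 6/3 = 2 distinct residues mod 6.
Start 130 is clinic day 4; the clinic days hit are 1, 4.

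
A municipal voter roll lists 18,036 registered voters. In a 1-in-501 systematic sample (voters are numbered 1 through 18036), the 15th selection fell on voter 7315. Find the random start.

301

k = 501
r = 7315 − (15−1)×501 = 7315 − 7014 = 301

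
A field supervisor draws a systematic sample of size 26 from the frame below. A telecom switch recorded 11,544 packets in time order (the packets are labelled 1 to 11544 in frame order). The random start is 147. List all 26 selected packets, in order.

147, 591, 1035, 1479, 1923, 2367, 2811, 3255, 3699, 4143, 4587, 5031, 5475, 5919, 6363, 6807, 7251, 7695, 8139, 8583, 9027, 9471, 9915, 10359, 10803, 11247

k = N/n = 11544/26 = 444
packet 1: 147
packet 2: 147 + 444 = 591
packet 3: 591 + 444 = 1035
packet 4: 1035 + 444 = 1479
packet 5: 1479 + 444 = 1923
packet 6: 1923 + 444 = 2367
packet 7: 2367 + 444 = 2811
packet 8: 2811 + 444 = 3255
packet 9: 3255 + 444 = 3699
packet 10: 3699 + 444 = 4143
packet 11: 4143 + 444 = 4587
packet 12: 4587 + 444 = 5031
packet 13: 5031 + 444 = 5475
packet 14: 5475 + 444 = 5919
packet 15: 5919 + 444 = 6363
packet 16: 6363 + 444 = 6807
packet 17: 6807 + 444 = 7251
packet 18: 7251 + 444 = 7695
packet 19: 7695 + 444 = 8139
packet 20: 8139 + 444 = 8583
packet 21: 8583 + 444 = 9027
packet 22: 9027 + 444 = 9471
packet 23: 9471 + 444 = 9915
packet 24: 9915 + 444 = 10359
packet 25: 10359 + 444 = 10803
packet 26: 10803 + 444 = 11247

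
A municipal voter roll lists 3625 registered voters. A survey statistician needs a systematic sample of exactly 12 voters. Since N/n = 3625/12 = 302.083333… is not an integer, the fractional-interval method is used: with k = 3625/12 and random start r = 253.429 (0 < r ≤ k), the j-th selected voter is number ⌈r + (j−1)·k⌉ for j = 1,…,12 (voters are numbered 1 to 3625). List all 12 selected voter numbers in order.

254, 556, 858, 1160, 1462, 1764, 2066, 2369, 2671, 2973, 3275, 3577

j=1: r + 0k = 253.429 → ⌈·⌉ = 254
j=2: r + 1k = 555.512333… → ⌈·⌉ = 556
j=3: r + 2k = 857.595666… → ⌈·⌉ = 858
j=4: r + 3k = 1159.679 → ⌈·⌉ = 1160
j=5: r + 4k = 1461.762333… → ⌈·⌉ = 1462
j=6: r + 5k = 1763.845666… → ⌈·⌉ = 1764
j=7: r + 6k = 2065.929 → ⌈·⌉ = 2066
j=8: r + 7k = 2368.012333… → ⌈·⌉ = 2369
j=9: r + 8k = 2670.095666… → ⌈·⌉ = 2671
j=10: r + 9k = 2972.179 → ⌈·⌉ = 2973
j=11: r + 10k = 3274.262333… → ⌈·⌉ = 3275
j=12: r + 11k = 3576.345666… → ⌈·⌉ = 3577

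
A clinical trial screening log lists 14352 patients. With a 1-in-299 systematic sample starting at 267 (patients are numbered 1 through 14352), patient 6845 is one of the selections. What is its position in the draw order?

k = 299
position = (6845 − 267)/299 + 1 = 6578/299 + 1 = 22 + 1 = 23

23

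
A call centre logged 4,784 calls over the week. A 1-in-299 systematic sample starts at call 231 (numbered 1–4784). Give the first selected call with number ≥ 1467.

1726

k = 299
Steps past start: ⌈(1467 − 231)/299⌉ = ⌈1236/299⌉ = 5
Selected call: 231 + 5×299 = 1726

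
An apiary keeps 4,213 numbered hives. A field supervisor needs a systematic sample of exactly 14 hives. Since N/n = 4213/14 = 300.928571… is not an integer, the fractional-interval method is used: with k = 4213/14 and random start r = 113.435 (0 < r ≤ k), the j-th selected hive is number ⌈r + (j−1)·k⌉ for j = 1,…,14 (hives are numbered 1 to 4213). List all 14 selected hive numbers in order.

114, 415, 716, 1017, 1318, 1619, 1920, 2220, 2521, 2822, 3123, 3424, 3725, 4026

j=1: r + 0k = 113.435 → ⌈·⌉ = 114
j=2: r + 1k = 414.363571… → ⌈·⌉ = 415
j=3: r + 2k = 715.292142… → ⌈·⌉ = 716
j=4: r + 3k = 1016.220714… → ⌈·⌉ = 1017
j=5: r + 4k = 1317.149285… → ⌈·⌉ = 1318
j=6: r + 5k = 1618.077857… → ⌈·⌉ = 1619
j=7: r + 6k = 1919.006428… → ⌈·⌉ = 1920
j=8: r + 7k = 2219.935 → ⌈·⌉ = 2220
j=9: r + 8k = 2520.863571… → ⌈·⌉ = 2521
j=10: r + 9k = 2821.792142… → ⌈·⌉ = 2822
j=11: r + 10k = 3122.720714… → ⌈·⌉ = 3123
j=12: r + 11k = 3423.649285… → ⌈·⌉ = 3424
j=13: r + 12k = 3724.577857… → ⌈·⌉ = 3725
j=14: r + 13k = 4025.506428… → ⌈·⌉ = 4026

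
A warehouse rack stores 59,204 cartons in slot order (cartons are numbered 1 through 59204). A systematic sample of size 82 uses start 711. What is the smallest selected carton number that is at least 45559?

46197

k = 59204/82 = 722
Steps past start: ⌈(45559 − 711)/722⌉ = ⌈44848/722⌉ = 63
Selected carton: 711 + 63×722 = 46197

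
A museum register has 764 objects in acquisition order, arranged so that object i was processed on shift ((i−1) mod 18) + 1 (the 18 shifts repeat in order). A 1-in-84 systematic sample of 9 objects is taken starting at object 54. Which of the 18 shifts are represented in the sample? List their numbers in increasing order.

6, 12, 18

Consecutive selections differ by k = 84, so their shift numbers differ by 84 mod 18 = 12.
gcd(84, 18) = 6, so the sample visits 18/6 = 3 distinct residues mod 18.
Start 54 is shift 18; the shifts hit are 6, 12, 18.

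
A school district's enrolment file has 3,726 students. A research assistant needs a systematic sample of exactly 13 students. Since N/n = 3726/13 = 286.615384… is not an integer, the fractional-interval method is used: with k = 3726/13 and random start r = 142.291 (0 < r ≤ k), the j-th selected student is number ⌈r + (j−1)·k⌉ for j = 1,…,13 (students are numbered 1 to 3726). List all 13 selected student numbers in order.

j=1: r + 0k = 142.291 → ⌈·⌉ = 143
j=2: r + 1k = 428.906384… → ⌈·⌉ = 429
j=3: r + 2k = 715.521769… → ⌈·⌉ = 716
j=4: r + 3k = 1002.137153… → ⌈·⌉ = 1003
j=5: r + 4k = 1288.752538… → ⌈·⌉ = 1289
j=6: r + 5k = 1575.367923… → ⌈·⌉ = 1576
j=7: r + 6k = 1861.983307… → ⌈·⌉ = 1862
j=8: r + 7k = 2148.598692… → ⌈·⌉ = 2149
j=9: r + 8k = 2435.214076… → ⌈·⌉ = 2436
j=10: r + 9k = 2721.829461… → ⌈·⌉ = 2722
j=11: r + 10k = 3008.444846… → ⌈·⌉ = 3009
j=12: r + 11k = 3295.060230… → ⌈·⌉ = 3296
j=13: r + 12k = 3581.675615… → ⌈·⌉ = 3582

143, 429, 716, 1003, 1289, 1576, 1862, 2149, 2436, 2722, 3009, 3296, 3582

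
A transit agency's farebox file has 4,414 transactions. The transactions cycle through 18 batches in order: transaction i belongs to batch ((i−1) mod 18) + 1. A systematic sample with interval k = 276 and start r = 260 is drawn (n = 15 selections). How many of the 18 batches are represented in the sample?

Consecutive selections differ by k = 276, so their batch numbers differ by 276 mod 18 = 6.
gcd(276, 18) = 6, so the sample visits 18/6 = 3 distinct residues mod 18.
Start 260 is batch 8; the batches hit are 2, 8, 14.

3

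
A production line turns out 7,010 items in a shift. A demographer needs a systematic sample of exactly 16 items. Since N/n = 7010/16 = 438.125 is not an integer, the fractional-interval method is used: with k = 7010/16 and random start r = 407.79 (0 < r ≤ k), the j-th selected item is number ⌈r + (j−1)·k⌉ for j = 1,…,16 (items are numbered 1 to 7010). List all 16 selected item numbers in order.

j=1: r + 0k = 407.79 → ⌈·⌉ = 408
j=2: r + 1k = 845.915 → ⌈·⌉ = 846
j=3: r + 2k = 1284.04 → ⌈·⌉ = 1285
j=4: r + 3k = 1722.165 → ⌈·⌉ = 1723
j=5: r + 4k = 2160.29 → ⌈·⌉ = 2161
j=6: r + 5k = 2598.415 → ⌈·⌉ = 2599
j=7: r + 6k = 3036.54 → ⌈·⌉ = 3037
j=8: r + 7k = 3474.665 → ⌈·⌉ = 3475
j=9: r + 8k = 3912.79 → ⌈·⌉ = 3913
j=10: r + 9k = 4350.915 → ⌈·⌉ = 4351
j=11: r + 10k = 4789.04 → ⌈·⌉ = 4790
j=12: r + 11k = 5227.165 → ⌈·⌉ = 5228
j=13: r + 12k = 5665.29 → ⌈·⌉ = 5666
j=14: r + 13k = 6103.415 → ⌈·⌉ = 6104
j=15: r + 14k = 6541.54 → ⌈·⌉ = 6542
j=16: r + 15k = 6979.665 → ⌈·⌉ = 6980

408, 846, 1285, 1723, 2161, 2599, 3037, 3475, 3913, 4351, 4790, 5228, 5666, 6104, 6542, 6980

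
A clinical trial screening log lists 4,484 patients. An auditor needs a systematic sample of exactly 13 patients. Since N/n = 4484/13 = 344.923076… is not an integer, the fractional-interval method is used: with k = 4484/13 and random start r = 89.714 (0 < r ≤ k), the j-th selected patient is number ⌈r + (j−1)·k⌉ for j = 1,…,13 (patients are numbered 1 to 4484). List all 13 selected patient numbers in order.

j=1: r + 0k = 89.714 → ⌈·⌉ = 90
j=2: r + 1k = 434.637076… → ⌈·⌉ = 435
j=3: r + 2k = 779.560153… → ⌈·⌉ = 780
j=4: r + 3k = 1124.483230… → ⌈·⌉ = 1125
j=5: r + 4k = 1469.406307… → ⌈·⌉ = 1470
j=6: r + 5k = 1814.329384… → ⌈·⌉ = 1815
j=7: r + 6k = 2159.252461… → ⌈·⌉ = 2160
j=8: r + 7k = 2504.175538… → ⌈·⌉ = 2505
j=9: r + 8k = 2849.098615… → ⌈·⌉ = 2850
j=10: r + 9k = 3194.021692… → ⌈·⌉ = 3195
j=11: r + 10k = 3538.944769… → ⌈·⌉ = 3539
j=12: r + 11k = 3883.867846… → ⌈·⌉ = 3884
j=13: r + 12k = 4228.790923… → ⌈·⌉ = 4229

90, 435, 780, 1125, 1470, 1815, 2160, 2505, 2850, 3195, 3539, 3884, 4229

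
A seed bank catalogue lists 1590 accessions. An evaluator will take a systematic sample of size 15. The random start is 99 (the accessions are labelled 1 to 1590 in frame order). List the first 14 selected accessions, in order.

99, 205, 311, 417, 523, 629, 735, 841, 947, 1053, 1159, 1265, 1371, 1477

k = N/n = 1590/15 = 106
accession 1: 99
accession 2: 99 + 106 = 205
accession 3: 205 + 106 = 311
accession 4: 311 + 106 = 417
accession 5: 417 + 106 = 523
accession 6: 523 + 106 = 629
accession 7: 629 + 106 = 735
accession 8: 735 + 106 = 841
accession 9: 841 + 106 = 947
accession 10: 947 + 106 = 1053
accession 11: 1053 + 106 = 1159
accession 12: 1159 + 106 = 1265
accession 13: 1265 + 106 = 1371
accession 14: 1371 + 106 = 1477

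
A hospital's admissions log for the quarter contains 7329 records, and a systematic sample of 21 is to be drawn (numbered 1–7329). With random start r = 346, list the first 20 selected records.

346, 695, 1044, 1393, 1742, 2091, 2440, 2789, 3138, 3487, 3836, 4185, 4534, 4883, 5232, 5581, 5930, 6279, 6628, 6977

k = N/n = 7329/21 = 349
record 1: 346
record 2: 346 + 349 = 695
record 3: 695 + 349 = 1044
record 4: 1044 + 349 = 1393
record 5: 1393 + 349 = 1742
record 6: 1742 + 349 = 2091
record 7: 2091 + 349 = 2440
record 8: 2440 + 349 = 2789
record 9: 2789 + 349 = 3138
record 10: 3138 + 349 = 3487
record 11: 3487 + 349 = 3836
record 12: 3836 + 349 = 4185
record 13: 4185 + 349 = 4534
record 14: 4534 + 349 = 4883
record 15: 4883 + 349 = 5232
record 16: 5232 + 349 = 5581
record 17: 5581 + 349 = 5930
record 18: 5930 + 349 = 6279
record 19: 6279 + 349 = 6628
record 20: 6628 + 349 = 6977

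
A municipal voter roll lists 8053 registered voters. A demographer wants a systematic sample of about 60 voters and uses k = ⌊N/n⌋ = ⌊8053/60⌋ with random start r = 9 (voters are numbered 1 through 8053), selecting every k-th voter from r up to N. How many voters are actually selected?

k = ⌊8053/60⌋ = 134
Achieved size = ⌊(8053 − 9)/134⌋ + 1 = ⌊8044/134⌋ + 1 = 60 + 1 = 61
(last selection: 9 + 60×134 = 8049 ≤ 8053; next would be 8183 > 8053)

61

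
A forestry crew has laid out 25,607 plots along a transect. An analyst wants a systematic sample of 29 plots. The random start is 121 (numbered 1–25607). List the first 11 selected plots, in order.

121, 1004, 1887, 2770, 3653, 4536, 5419, 6302, 7185, 8068, 8951

k = N/n = 25607/29 = 883
plot 1: 121
plot 2: 121 + 883 = 1004
plot 3: 1004 + 883 = 1887
plot 4: 1887 + 883 = 2770
plot 5: 2770 + 883 = 3653
plot 6: 3653 + 883 = 4536
plot 7: 4536 + 883 = 5419
plot 8: 5419 + 883 = 6302
plot 9: 6302 + 883 = 7185
plot 10: 7185 + 883 = 8068
plot 11: 8068 + 883 = 8951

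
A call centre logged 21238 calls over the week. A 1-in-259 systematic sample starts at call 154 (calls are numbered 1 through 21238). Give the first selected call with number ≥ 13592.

k = 259
Steps past start: ⌈(13592 − 154)/259⌉ = ⌈13438/259⌉ = 52
Selected call: 154 + 52×259 = 13622

13622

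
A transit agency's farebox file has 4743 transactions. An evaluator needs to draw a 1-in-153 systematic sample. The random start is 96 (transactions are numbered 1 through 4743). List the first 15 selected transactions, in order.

96, 249, 402, 555, 708, 861, 1014, 1167, 1320, 1473, 1626, 1779, 1932, 2085, 2238

transaction 1: 96
transaction 2: 96 + 153 = 249
transaction 3: 249 + 153 = 402
transaction 4: 402 + 153 = 555
transaction 5: 555 + 153 = 708
transaction 6: 708 + 153 = 861
transaction 7: 861 + 153 = 1014
transaction 8: 1014 + 153 = 1167
transaction 9: 1167 + 153 = 1320
transaction 10: 1320 + 153 = 1473
transaction 11: 1473 + 153 = 1626
transaction 12: 1626 + 153 = 1779
transaction 13: 1779 + 153 = 1932
transaction 14: 1932 + 153 = 2085
transaction 15: 2085 + 153 = 2238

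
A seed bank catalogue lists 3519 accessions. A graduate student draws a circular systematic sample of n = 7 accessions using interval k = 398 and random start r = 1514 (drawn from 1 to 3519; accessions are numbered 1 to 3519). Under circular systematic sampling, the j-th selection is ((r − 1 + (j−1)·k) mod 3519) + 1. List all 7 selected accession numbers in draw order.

Selection 1: 1514
Selection 2: 1514 + 398 = 1912
Selection 3: 1912 + 398 = 2310
Selection 4: 2310 + 398 = 2708
Selection 5: 2708 + 398 = 3106
Selection 6: 3106 + 398 = 3504
Selection 7: 3504 + 398 = 3902 → 3902 − 3519 = 383

1514, 1912, 2310, 2708, 3106, 3504, 383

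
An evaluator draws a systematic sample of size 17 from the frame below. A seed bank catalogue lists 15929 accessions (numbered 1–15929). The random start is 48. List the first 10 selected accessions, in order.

k = N/n = 15929/17 = 937
accession 1: 48
accession 2: 48 + 937 = 985
accession 3: 985 + 937 = 1922
accession 4: 1922 + 937 = 2859
accession 5: 2859 + 937 = 3796
accession 6: 3796 + 937 = 4733
accession 7: 4733 + 937 = 5670
accession 8: 5670 + 937 = 6607
accession 9: 6607 + 937 = 7544
accession 10: 7544 + 937 = 8481

48, 985, 1922, 2859, 3796, 4733, 5670, 6607, 7544, 8481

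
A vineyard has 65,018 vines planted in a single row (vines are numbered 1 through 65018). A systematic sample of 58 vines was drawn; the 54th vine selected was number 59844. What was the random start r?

431

k = 65018/58 = 1121
r = 59844 − (54−1)×1121 = 59844 − 59413 = 431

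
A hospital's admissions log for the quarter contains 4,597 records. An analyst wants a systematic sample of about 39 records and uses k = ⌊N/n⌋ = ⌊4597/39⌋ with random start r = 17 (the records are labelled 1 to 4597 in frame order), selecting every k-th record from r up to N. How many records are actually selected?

k = ⌊4597/39⌋ = 117
Achieved size = ⌊(4597 − 17)/117⌋ + 1 = ⌊4580/117⌋ + 1 = 39 + 1 = 40
(last selection: 17 + 39×117 = 4580 ≤ 4597; next would be 4697 > 4597)

40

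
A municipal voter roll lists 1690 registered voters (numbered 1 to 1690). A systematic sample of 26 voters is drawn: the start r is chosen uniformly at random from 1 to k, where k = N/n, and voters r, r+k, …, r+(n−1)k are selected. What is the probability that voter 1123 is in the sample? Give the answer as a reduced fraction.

1/65

k = 1690/26 = 65.
Voter 1123 is selected iff r ≡ 1123 (mod 65); exactly one such r in {1,…,65}.
Inclusion probability = 1/65.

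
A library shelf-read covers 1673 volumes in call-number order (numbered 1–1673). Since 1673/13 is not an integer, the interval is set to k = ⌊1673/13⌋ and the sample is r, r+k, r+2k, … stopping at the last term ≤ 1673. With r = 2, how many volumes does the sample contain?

14

k = ⌊1673/13⌋ = 128
Achieved size = ⌊(1673 − 2)/128⌋ + 1 = ⌊1671/128⌋ + 1 = 13 + 1 = 14
(last selection: 2 + 13×128 = 1666 ≤ 1673; next would be 1794 > 1673)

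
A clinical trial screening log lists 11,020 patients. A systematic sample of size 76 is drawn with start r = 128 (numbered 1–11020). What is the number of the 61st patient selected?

k = 11020/76 = 145
61st selection = r + (61−1)·k = 128 + 60×145 = 128 + 8700 = 8828

8828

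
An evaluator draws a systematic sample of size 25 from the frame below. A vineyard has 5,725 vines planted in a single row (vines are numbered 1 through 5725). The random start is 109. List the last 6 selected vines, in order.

4460, 4689, 4918, 5147, 5376, 5605

k = N/n = 5725/25 = 229
20th selection = 109 + 19×229 = 4460
21st: 4460 + 229 = 4689
22nd: 4689 + 229 = 4918
23rd: 4918 + 229 = 5147
24th: 5147 + 229 = 5376
25th: 5376 + 229 = 5605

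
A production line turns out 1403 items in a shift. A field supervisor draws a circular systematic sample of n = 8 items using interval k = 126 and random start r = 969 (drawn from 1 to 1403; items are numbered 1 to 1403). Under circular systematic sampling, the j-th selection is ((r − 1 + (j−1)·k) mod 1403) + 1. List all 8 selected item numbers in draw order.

969, 1095, 1221, 1347, 70, 196, 322, 448

Selection 1: 969
Selection 2: 969 + 126 = 1095
Selection 3: 1095 + 126 = 1221
Selection 4: 1221 + 126 = 1347
Selection 5: 1347 + 126 = 1473 → 1473 − 1403 = 70
Selection 6: 70 + 126 = 196
Selection 7: 196 + 126 = 322
Selection 8: 322 + 126 = 448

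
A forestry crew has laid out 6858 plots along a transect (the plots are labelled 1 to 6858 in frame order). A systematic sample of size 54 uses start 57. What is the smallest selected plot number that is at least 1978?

2089

k = 6858/54 = 127
Steps past start: ⌈(1978 − 57)/127⌉ = ⌈1921/127⌉ = 16
Selected plot: 57 + 16×127 = 2089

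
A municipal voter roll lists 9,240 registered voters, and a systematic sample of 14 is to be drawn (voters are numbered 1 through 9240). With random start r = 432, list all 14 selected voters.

432, 1092, 1752, 2412, 3072, 3732, 4392, 5052, 5712, 6372, 7032, 7692, 8352, 9012

k = N/n = 9240/14 = 660
voter 1: 432
voter 2: 432 + 660 = 1092
voter 3: 1092 + 660 = 1752
voter 4: 1752 + 660 = 2412
voter 5: 2412 + 660 = 3072
voter 6: 3072 + 660 = 3732
voter 7: 3732 + 660 = 4392
voter 8: 4392 + 660 = 5052
voter 9: 5052 + 660 = 5712
voter 10: 5712 + 660 = 6372
voter 11: 6372 + 660 = 7032
voter 12: 7032 + 660 = 7692
voter 13: 7692 + 660 = 8352
voter 14: 8352 + 660 = 9012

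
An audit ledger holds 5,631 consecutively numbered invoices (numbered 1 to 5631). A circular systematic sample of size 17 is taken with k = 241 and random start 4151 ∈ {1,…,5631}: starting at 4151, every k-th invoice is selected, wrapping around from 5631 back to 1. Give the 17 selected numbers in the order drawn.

4151, 4392, 4633, 4874, 5115, 5356, 5597, 207, 448, 689, 930, 1171, 1412, 1653, 1894, 2135, 2376

Selection 1: 4151
Selection 2: 4151 + 241 = 4392
Selection 3: 4392 + 241 = 4633
Selection 4: 4633 + 241 = 4874
Selection 5: 4874 + 241 = 5115
Selection 6: 5115 + 241 = 5356
Selection 7: 5356 + 241 = 5597
Selection 8: 5597 + 241 = 5838 → 5838 − 5631 = 207
Selection 9: 207 + 241 = 448
Selection 10: 448 + 241 = 689
Selection 11: 689 + 241 = 930
Selection 12: 930 + 241 = 1171
Selection 13: 1171 + 241 = 1412
Selection 14: 1412 + 241 = 1653
Selection 15: 1653 + 241 = 1894
Selection 16: 1894 + 241 = 2135
Selection 17: 2135 + 241 = 2376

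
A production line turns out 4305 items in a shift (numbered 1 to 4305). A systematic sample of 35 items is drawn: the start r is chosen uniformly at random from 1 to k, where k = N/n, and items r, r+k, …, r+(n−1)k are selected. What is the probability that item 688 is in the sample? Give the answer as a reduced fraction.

1/123

k = 4305/35 = 123.
Item 688 is selected iff r ≡ 688 (mod 123); exactly one such r in {1,…,123}.
Inclusion probability = 1/123.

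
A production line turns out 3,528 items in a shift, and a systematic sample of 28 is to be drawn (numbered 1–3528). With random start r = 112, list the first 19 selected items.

112, 238, 364, 490, 616, 742, 868, 994, 1120, 1246, 1372, 1498, 1624, 1750, 1876, 2002, 2128, 2254, 2380

k = N/n = 3528/28 = 126
item 1: 112
item 2: 112 + 126 = 238
item 3: 238 + 126 = 364
item 4: 364 + 126 = 490
item 5: 490 + 126 = 616
item 6: 616 + 126 = 742
item 7: 742 + 126 = 868
item 8: 868 + 126 = 994
item 9: 994 + 126 = 1120
item 10: 1120 + 126 = 1246
item 11: 1246 + 126 = 1372
item 12: 1372 + 126 = 1498
item 13: 1498 + 126 = 1624
item 14: 1624 + 126 = 1750
item 15: 1750 + 126 = 1876
item 16: 1876 + 126 = 2002
item 17: 2002 + 126 = 2128
item 18: 2128 + 126 = 2254
item 19: 2254 + 126 = 2380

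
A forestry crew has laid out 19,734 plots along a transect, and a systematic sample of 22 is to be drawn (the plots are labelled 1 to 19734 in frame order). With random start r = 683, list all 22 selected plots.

683, 1580, 2477, 3374, 4271, 5168, 6065, 6962, 7859, 8756, 9653, 10550, 11447, 12344, 13241, 14138, 15035, 15932, 16829, 17726, 18623, 19520

k = N/n = 19734/22 = 897
plot 1: 683
plot 2: 683 + 897 = 1580
plot 3: 1580 + 897 = 2477
plot 4: 2477 + 897 = 3374
plot 5: 3374 + 897 = 4271
plot 6: 4271 + 897 = 5168
plot 7: 5168 + 897 = 6065
plot 8: 6065 + 897 = 6962
plot 9: 6962 + 897 = 7859
plot 10: 7859 + 897 = 8756
plot 11: 8756 + 897 = 9653
plot 12: 9653 + 897 = 10550
plot 13: 10550 + 897 = 11447
plot 14: 11447 + 897 = 12344
plot 15: 12344 + 897 = 13241
plot 16: 13241 + 897 = 14138
plot 17: 14138 + 897 = 15035
plot 18: 15035 + 897 = 15932
plot 19: 15932 + 897 = 16829
plot 20: 16829 + 897 = 17726
plot 21: 17726 + 897 = 18623
plot 22: 18623 + 897 = 19520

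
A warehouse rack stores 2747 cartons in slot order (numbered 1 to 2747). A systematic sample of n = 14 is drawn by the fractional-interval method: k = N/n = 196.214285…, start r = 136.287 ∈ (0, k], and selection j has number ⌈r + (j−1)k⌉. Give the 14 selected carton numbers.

j=1: r + 0k = 136.287 → ⌈·⌉ = 137
j=2: r + 1k = 332.501285… → ⌈·⌉ = 333
j=3: r + 2k = 528.715571… → ⌈·⌉ = 529
j=4: r + 3k = 724.929857… → ⌈·⌉ = 725
j=5: r + 4k = 921.144142… → ⌈·⌉ = 922
j=6: r + 5k = 1117.358428… → ⌈·⌉ = 1118
j=7: r + 6k = 1313.572714… → ⌈·⌉ = 1314
j=8: r + 7k = 1509.787 → ⌈·⌉ = 1510
j=9: r + 8k = 1706.001285… → ⌈·⌉ = 1707
j=10: r + 9k = 1902.215571… → ⌈·⌉ = 1903
j=11: r + 10k = 2098.429857… → ⌈·⌉ = 2099
j=12: r + 11k = 2294.644142… → ⌈·⌉ = 2295
j=13: r + 12k = 2490.858428… → ⌈·⌉ = 2491
j=14: r + 13k = 2687.072714… → ⌈·⌉ = 2688

137, 333, 529, 725, 922, 1118, 1314, 1510, 1707, 1903, 2099, 2295, 2491, 2688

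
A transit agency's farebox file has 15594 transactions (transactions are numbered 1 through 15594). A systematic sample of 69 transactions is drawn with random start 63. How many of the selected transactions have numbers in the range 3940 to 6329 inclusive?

k = 15594/69 = 226
First selection ≥ 3940: 63 + ⌈(3940−63)/226⌉·226 = 63 + 18×226 = 4131
Last selection ≤ 6329: 63 + ⌊(6329−63)/226⌋·226 = 63 + 27×226 = 6165
Count = 27 − 18 + 1 = 10

10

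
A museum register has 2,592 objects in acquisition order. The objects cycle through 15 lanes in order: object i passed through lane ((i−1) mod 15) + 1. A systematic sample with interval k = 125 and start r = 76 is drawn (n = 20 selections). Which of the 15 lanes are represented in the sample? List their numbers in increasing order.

Consecutive selections differ by k = 125, so their lane numbers differ by 125 mod 15 = 5.
gcd(125, 15) = 5, so the sample visits 15/5 = 3 distinct residues mod 15.
Start 76 is lane 1; the lanes hit are 1, 6, 11.

1, 6, 11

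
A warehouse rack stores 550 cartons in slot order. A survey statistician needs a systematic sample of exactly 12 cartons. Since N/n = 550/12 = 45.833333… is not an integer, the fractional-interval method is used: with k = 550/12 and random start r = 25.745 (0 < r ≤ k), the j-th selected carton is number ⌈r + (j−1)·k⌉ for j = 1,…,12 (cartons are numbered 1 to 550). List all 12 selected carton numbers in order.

26, 72, 118, 164, 210, 255, 301, 347, 393, 439, 485, 530

j=1: r + 0k = 25.745 → ⌈·⌉ = 26
j=2: r + 1k = 71.578333… → ⌈·⌉ = 72
j=3: r + 2k = 117.411666… → ⌈·⌉ = 118
j=4: r + 3k = 163.245 → ⌈·⌉ = 164
j=5: r + 4k = 209.078333… → ⌈·⌉ = 210
j=6: r + 5k = 254.911666… → ⌈·⌉ = 255
j=7: r + 6k = 300.745 → ⌈·⌉ = 301
j=8: r + 7k = 346.578333… → ⌈·⌉ = 347
j=9: r + 8k = 392.411666… → ⌈·⌉ = 393
j=10: r + 9k = 438.245 → ⌈·⌉ = 439
j=11: r + 10k = 484.078333… → ⌈·⌉ = 485
j=12: r + 11k = 529.911666… → ⌈·⌉ = 530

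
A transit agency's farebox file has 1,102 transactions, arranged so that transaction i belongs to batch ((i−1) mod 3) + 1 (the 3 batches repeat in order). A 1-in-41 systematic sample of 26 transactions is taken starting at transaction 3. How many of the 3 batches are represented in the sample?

Consecutive selections differ by k = 41, so their batch numbers differ by 41 mod 3 = 2.
gcd(41, 3) = 1, so the sample visits 3/1 = 3 distinct residues mod 3.
Start 3 is batch 3; the batches hit are 1, 2, 3.

3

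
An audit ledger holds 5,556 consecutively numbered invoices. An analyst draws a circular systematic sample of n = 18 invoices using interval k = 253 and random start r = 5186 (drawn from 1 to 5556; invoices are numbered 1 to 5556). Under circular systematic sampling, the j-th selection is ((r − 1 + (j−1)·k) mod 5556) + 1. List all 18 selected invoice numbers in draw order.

Selection 1: 5186
Selection 2: 5186 + 253 = 5439
Selection 3: 5439 + 253 = 5692 → 5692 − 5556 = 136
Selection 4: 136 + 253 = 389
Selection 5: 389 + 253 = 642
Selection 6: 642 + 253 = 895
Selection 7: 895 + 253 = 1148
Selection 8: 1148 + 253 = 1401
Selection 9: 1401 + 253 = 1654
Selection 10: 1654 + 253 = 1907
Selection 11: 1907 + 253 = 2160
Selection 12: 2160 + 253 = 2413
Selection 13: 2413 + 253 = 2666
Selection 14: 2666 + 253 = 2919
Selection 15: 2919 + 253 = 3172
Selection 16: 3172 + 253 = 3425
Selection 17: 3425 + 253 = 3678
Selection 18: 3678 + 253 = 3931

5186, 5439, 136, 389, 642, 895, 1148, 1401, 1654, 1907, 2160, 2413, 2666, 2919, 3172, 3425, 3678, 3931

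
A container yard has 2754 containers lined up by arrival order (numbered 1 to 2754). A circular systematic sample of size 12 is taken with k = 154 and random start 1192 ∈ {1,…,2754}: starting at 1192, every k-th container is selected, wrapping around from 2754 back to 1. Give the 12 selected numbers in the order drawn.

1192, 1346, 1500, 1654, 1808, 1962, 2116, 2270, 2424, 2578, 2732, 132

Selection 1: 1192
Selection 2: 1192 + 154 = 1346
Selection 3: 1346 + 154 = 1500
Selection 4: 1500 + 154 = 1654
Selection 5: 1654 + 154 = 1808
Selection 6: 1808 + 154 = 1962
Selection 7: 1962 + 154 = 2116
Selection 8: 2116 + 154 = 2270
Selection 9: 2270 + 154 = 2424
Selection 10: 2424 + 154 = 2578
Selection 11: 2578 + 154 = 2732
Selection 12: 2732 + 154 = 2886 → 2886 − 2754 = 132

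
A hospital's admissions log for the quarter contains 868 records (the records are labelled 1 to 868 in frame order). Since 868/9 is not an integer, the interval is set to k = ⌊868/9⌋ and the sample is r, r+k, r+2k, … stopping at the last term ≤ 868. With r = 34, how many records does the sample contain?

k = ⌊868/9⌋ = 96
Achieved size = ⌊(868 − 34)/96⌋ + 1 = ⌊834/96⌋ + 1 = 8 + 1 = 9
(last selection: 34 + 8×96 = 802 ≤ 868; next would be 898 > 868)

9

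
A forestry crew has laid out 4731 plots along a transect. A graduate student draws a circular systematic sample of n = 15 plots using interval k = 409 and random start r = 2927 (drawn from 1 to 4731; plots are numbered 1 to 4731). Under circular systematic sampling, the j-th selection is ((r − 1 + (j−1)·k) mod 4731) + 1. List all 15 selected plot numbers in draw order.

2927, 3336, 3745, 4154, 4563, 241, 650, 1059, 1468, 1877, 2286, 2695, 3104, 3513, 3922

Selection 1: 2927
Selection 2: 2927 + 409 = 3336
Selection 3: 3336 + 409 = 3745
Selection 4: 3745 + 409 = 4154
Selection 5: 4154 + 409 = 4563
Selection 6: 4563 + 409 = 4972 → 4972 − 4731 = 241
Selection 7: 241 + 409 = 650
Selection 8: 650 + 409 = 1059
Selection 9: 1059 + 409 = 1468
Selection 10: 1468 + 409 = 1877
Selection 11: 1877 + 409 = 2286
Selection 12: 2286 + 409 = 2695
Selection 13: 2695 + 409 = 3104
Selection 14: 3104 + 409 = 3513
Selection 15: 3513 + 409 = 3922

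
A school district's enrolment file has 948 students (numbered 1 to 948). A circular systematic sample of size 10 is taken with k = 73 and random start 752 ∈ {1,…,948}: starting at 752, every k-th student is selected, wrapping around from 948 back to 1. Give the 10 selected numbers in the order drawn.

Selection 1: 752
Selection 2: 752 + 73 = 825
Selection 3: 825 + 73 = 898
Selection 4: 898 + 73 = 971 → 971 − 948 = 23
Selection 5: 23 + 73 = 96
Selection 6: 96 + 73 = 169
Selection 7: 169 + 73 = 242
Selection 8: 242 + 73 = 315
Selection 9: 315 + 73 = 388
Selection 10: 388 + 73 = 461

752, 825, 898, 23, 96, 169, 242, 315, 388, 461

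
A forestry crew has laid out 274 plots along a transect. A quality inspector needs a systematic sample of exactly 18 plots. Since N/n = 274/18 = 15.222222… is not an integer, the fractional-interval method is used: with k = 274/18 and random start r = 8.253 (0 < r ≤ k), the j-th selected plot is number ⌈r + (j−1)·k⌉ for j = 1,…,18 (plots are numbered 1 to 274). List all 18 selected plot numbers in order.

9, 24, 39, 54, 70, 85, 100, 115, 131, 146, 161, 176, 191, 207, 222, 237, 252, 268

j=1: r + 0k = 8.253 → ⌈·⌉ = 9
j=2: r + 1k = 23.475222… → ⌈·⌉ = 24
j=3: r + 2k = 38.697444… → ⌈·⌉ = 39
j=4: r + 3k = 53.919666… → ⌈·⌉ = 54
j=5: r + 4k = 69.141888… → ⌈·⌉ = 70
j=6: r + 5k = 84.364111… → ⌈·⌉ = 85
j=7: r + 6k = 99.586333… → ⌈·⌉ = 100
j=8: r + 7k = 114.808555… → ⌈·⌉ = 115
j=9: r + 8k = 130.030777… → ⌈·⌉ = 131
j=10: r + 9k = 145.253 → ⌈·⌉ = 146
j=11: r + 10k = 160.475222… → ⌈·⌉ = 161
j=12: r + 11k = 175.697444… → ⌈·⌉ = 176
j=13: r + 12k = 190.919666… → ⌈·⌉ = 191
j=14: r + 13k = 206.141888… → ⌈·⌉ = 207
j=15: r + 14k = 221.364111… → ⌈·⌉ = 222
j=16: r + 15k = 236.586333… → ⌈·⌉ = 237
j=17: r + 16k = 251.808555… → ⌈·⌉ = 252
j=18: r + 17k = 267.030777… → ⌈·⌉ = 268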